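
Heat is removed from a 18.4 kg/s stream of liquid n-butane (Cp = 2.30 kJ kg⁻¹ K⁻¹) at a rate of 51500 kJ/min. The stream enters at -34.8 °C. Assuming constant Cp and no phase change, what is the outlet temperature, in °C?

Q = 51500 kJ/min = 858.33 kJ/s
ΔT = Q/(ṁ·Cp) = 858.33/(18.4×2.30) = 20.282 K
T_out = -34.8 − 20.282 = -55.082 °C

T_out = -55.1 °C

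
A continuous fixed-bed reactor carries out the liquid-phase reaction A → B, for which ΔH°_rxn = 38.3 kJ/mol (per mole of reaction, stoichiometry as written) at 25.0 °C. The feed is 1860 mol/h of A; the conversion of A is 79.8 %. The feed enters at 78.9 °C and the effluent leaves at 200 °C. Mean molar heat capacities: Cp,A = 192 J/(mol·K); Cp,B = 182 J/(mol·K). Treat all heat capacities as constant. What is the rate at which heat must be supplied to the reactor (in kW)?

Extent of reaction ξ = 0.798 × 1860 = 1484.3 mol/h
Reaction term: ξ·ΔH°_rxn = 1484.3 × 38.3 = 56848 kJ/h
Sensible, feed 78.9→25 °C: -19249 kJ/h
Outlet flows (mol/h): A 375.72, B 1484.3
Sensible, products 25→200 °C: 59899 kJ/h
Q = ΔH = 97498 kJ/h = 27.083 kW
Heat supplied = 27.083 kW

Q_in = 27.1 kW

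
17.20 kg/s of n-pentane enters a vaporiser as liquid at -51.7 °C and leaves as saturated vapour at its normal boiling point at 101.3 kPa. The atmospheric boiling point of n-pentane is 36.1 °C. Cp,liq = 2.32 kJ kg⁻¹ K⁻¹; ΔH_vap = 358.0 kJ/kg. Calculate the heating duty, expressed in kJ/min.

Q = 580000 kJ/min

liquid -51.7→36.1 °C: 203.7 kJ/kg
vaporisation at 36.1 °C: 358 kJ/kg
Δh = 203.7 + 358 = 561.7 kJ/kg
Q = ṁ·Δh = 17.20 kg/s × 561.7 kJ/kg = 9661.2 kJ/s
|Q| = 9661.2 kW = 579670 kJ/min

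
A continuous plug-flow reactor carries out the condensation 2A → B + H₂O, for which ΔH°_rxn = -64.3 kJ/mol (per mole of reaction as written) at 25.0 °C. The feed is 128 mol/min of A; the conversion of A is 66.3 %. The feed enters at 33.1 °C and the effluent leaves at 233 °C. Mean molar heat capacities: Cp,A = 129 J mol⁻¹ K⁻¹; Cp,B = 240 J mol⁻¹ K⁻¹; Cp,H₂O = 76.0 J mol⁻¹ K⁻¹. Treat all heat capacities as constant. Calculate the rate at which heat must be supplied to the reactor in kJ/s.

Extent of reaction ξ = 0.663 × 128 / 2 = 42.432 mol/min
Reaction term: ξ·ΔH°_rxn = 42.432 × -64.3 = -2728.4 kJ/min
Sensible, feed 33.1→25 °C: -133.75 kJ/min
Outlet flows (mol/min): A 43.136, B 42.432, H₂O 42.432
Sensible, products 25→233 °C: 3946.4 kJ/min
Q = ΔH = 1084.3 kJ/min = 18.071 kW
Heat supplied = 18.071 kJ/s

Q_in = 18.1 kJ/s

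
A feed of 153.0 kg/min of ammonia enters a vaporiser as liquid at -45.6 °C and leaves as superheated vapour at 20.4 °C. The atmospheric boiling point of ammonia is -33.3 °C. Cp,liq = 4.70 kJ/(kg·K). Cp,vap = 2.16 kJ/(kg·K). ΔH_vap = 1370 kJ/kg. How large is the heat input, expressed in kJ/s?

Q = 3940 kJ/s

liquid -45.6→-33.3 °C: 57.81 kJ/kg
vaporisation at -33.3 °C: 1370 kJ/kg
vapour -33.3→20.4 °C: 115.99 kJ/kg
Δh = 57.81 + 1370 + 115.99 = 1543.8 kJ/kg
Q = ṁ·Δh = 153.0 kg/min × 1543.8 kJ/kg = 236200 kJ/min
|Q| = 3936.7 kW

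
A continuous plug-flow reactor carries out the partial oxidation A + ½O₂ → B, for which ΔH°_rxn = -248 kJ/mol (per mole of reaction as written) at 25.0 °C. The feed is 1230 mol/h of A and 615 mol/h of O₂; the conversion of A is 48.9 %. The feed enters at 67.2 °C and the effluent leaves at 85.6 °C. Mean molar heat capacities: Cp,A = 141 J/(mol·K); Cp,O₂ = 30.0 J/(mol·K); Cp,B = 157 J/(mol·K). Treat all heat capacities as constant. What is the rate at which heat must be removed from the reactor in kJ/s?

Extent of reaction ξ = 0.489 × 1230 = 601.47 mol/h
Reaction term: ξ·ΔH°_rxn = 601.47 × -248 = -149160 kJ/h
Sensible, feed 67.2→25 °C: -8097.3 kJ/h
Outlet flows (mol/h): A 628.53, O₂ 314.26, B 601.47
Sensible, products 25→85.6 °C: 11664 kJ/h
Q = ΔH = -145600 kJ/h = -40.444 kW
Heat removed = 40.444 kJ/s

Q_out = 40.4 kJ/s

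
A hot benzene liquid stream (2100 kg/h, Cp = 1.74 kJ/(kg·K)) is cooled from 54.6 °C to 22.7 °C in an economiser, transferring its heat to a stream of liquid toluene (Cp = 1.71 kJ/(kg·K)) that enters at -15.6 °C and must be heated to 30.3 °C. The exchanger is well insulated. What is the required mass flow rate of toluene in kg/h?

Heat released by hot stream: Q = 2100 × 1.74 × (54.6 − 22.7) = 116560 kJ/h
Energy balance on cold side (adiabatic exchanger): Q = ṁ_c·Cp_c·(T_c,out − T_c,in)
ṁ_c = 116560 / [1.71 × (30.3 − -15.6)] = 1485.1 kg/h

ṁ_c = 1490 kg/h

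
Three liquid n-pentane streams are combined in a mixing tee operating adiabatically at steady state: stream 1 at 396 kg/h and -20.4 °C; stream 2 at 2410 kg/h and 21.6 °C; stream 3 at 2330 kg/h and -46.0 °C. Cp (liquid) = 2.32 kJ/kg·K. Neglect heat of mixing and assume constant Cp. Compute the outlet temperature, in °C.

Adiabatic, steady state ⇒ Σ ṁᵢCp,ᵢ(T_out − Tᵢ) = 0
Σ ṁᵢCp,ᵢTᵢ = 396×2.32×-20.4 + 2410×2.32×21.6 + 2330×2.32×-46.0 = -146630
Σ ṁᵢCp,ᵢ = 396×2.32 + 2410×2.32 + 2330×2.32 = 11916
T_out = -146630 / 11916 = -12.306 °C

T_out = -12.3 °C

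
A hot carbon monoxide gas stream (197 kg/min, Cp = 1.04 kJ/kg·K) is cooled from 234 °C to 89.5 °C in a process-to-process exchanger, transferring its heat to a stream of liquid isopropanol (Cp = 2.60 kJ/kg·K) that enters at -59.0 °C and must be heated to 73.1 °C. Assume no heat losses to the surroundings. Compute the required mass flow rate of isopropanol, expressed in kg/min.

ṁ_c = 86.2 kg/min

Heat released by hot stream: Q = 197 × 1.04 × (234 − 89.5) = 29605 kJ/min
Energy balance on cold side (adiabatic exchanger): Q = ṁ_c·Cp_c·(T_c,out − T_c,in)
ṁ_c = 29605 / [2.60 × (73.1 − -59.0)] = 86.197 kg/min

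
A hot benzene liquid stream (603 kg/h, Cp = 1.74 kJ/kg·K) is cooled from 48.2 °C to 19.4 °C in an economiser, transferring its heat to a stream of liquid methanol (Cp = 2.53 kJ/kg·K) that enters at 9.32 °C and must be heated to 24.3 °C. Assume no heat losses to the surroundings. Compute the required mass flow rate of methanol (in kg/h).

ṁ_c = 797 kg/h

Heat released by hot stream: Q = 603 × 1.74 × (48.2 − 19.4) = 30218 kJ/h
Energy balance on cold side (adiabatic exchanger): Q = ṁ_c·Cp_c·(T_c,out − T_c,in)
ṁ_c = 30218 / [2.53 × (24.3 − 9.32)] = 797.31 kg/h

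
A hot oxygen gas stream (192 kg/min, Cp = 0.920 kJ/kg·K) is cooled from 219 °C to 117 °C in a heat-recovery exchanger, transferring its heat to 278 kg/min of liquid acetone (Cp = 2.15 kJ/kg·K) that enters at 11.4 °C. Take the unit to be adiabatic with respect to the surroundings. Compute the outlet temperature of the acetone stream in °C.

T_c,out = 41.5 °C

Heat released by hot stream: Q = 192 × 0.920 × (219 − 117) = 18017 kJ/min
Energy balance on cold side (adiabatic exchanger): Q = ṁ_c·Cp_c·(T_c,out − T_c,in)
T_c,out = 11.4 + 18017/(278 × 2.15) = 41.544 °C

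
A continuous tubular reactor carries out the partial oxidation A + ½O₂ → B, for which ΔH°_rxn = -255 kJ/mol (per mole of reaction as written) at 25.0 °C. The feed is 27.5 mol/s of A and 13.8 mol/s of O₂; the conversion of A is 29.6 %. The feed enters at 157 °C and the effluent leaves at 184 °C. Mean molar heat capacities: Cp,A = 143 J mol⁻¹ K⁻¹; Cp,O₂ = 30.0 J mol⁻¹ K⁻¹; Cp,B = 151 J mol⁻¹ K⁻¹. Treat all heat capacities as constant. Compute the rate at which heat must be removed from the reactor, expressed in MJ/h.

Extent of reaction ξ = 0.296 × 27.5 = 8.14 mol/s
Reaction term: ξ·ΔH°_rxn = 8.14 × -255 = -2075.7 kJ/s
Sensible, feed 157→25 °C: -573.74 kJ/s
Outlet flows (mol/s): A 19.36, O₂ 9.73, B 8.14
Sensible, products 25→184 °C: 682.03 kJ/s
Q = ΔH = -1967.4 kJ/s = -1967.4 kW
Heat removed = 7082.7 MJ/h

Q_out = 7080 MJ/h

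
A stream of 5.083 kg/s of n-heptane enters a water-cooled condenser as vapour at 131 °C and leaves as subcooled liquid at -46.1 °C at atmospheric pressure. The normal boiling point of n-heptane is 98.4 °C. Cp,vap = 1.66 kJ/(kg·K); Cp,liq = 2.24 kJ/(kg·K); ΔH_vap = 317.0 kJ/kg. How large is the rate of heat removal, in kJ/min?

Q_c = 212000 kJ/min

vapour 131→98.4 °C: -54.116 kJ/kg
condensation at 98.4 °C: -317 kJ/kg
liquid 98.4→-46.1 °C: -323.68 kJ/kg
Δh = -54.116 + -317 + -323.68 = -694.8 kJ/kg
Q = ṁ·Δh = 5.083 kg/s × -694.8 kJ/kg = -3531.6 kJ/s
|Q| = 3531.6 kW = 211900 kJ/min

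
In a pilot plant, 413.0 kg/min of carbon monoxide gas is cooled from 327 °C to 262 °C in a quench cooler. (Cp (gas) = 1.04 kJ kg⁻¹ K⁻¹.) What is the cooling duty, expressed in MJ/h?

Q = ṁ·Cp·ΔT = 413.0 × 1.04 × (262 − 327) = -27919 kJ/min
Converting: 27919 / 60 s = 465.31 kW
Cooling duty = 1675.1 MJ/h

Q_c = 1680 MJ/h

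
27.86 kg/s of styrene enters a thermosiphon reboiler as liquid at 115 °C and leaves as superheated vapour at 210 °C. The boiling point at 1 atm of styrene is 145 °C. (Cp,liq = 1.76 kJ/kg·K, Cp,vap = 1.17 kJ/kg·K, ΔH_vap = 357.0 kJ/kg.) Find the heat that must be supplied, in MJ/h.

Q = 48700 MJ/h

liquid 115→145 °C: 52.8 kJ/kg
vaporisation at 145 °C: 357 kJ/kg
vapour 145→210 °C: 76.05 kJ/kg
Δh = 52.8 + 357 + 76.05 = 485.85 kJ/kg
Q = ṁ·Δh = 27.86 kg/s × 485.85 kJ/kg = 13536 kJ/s
|Q| = 13536 kW = 48729 MJ/h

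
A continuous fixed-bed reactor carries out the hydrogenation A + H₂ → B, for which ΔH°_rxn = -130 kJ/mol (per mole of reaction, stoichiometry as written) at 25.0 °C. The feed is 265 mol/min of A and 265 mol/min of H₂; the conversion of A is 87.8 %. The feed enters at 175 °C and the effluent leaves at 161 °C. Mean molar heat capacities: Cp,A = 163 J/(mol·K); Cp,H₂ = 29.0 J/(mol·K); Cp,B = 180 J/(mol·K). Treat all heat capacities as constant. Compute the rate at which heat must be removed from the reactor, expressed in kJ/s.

Extent of reaction ξ = 0.878 × 265 = 232.67 mol/min
Reaction term: ξ·ΔH°_rxn = 232.67 × -130 = -30247 kJ/min
Sensible, feed 175→25 °C: -7632 kJ/min
Outlet flows (mol/min): A 32.33, H₂ 32.33, B 232.67
Sensible, products 25→161 °C: 6540 kJ/min
Q = ΔH = -31339 kJ/min = -522.32 kW
Heat removed = 522.32 kJ/s

Q_out = 522 kJ/s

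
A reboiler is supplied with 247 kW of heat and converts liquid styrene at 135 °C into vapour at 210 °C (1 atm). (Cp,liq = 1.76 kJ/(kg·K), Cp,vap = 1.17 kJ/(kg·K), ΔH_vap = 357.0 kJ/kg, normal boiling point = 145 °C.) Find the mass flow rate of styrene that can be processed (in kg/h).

Δh = 1.76×(145−135) + 357.0 + 1.17×(210−145) = 450.65 kJ/kg
Q = 247 kW = 247 kJ/s = 889200 kJ/h
ṁ = Q/Δh = 889200 / 450.65 = 1973.1 kg/h

ṁ = 1970 kg/h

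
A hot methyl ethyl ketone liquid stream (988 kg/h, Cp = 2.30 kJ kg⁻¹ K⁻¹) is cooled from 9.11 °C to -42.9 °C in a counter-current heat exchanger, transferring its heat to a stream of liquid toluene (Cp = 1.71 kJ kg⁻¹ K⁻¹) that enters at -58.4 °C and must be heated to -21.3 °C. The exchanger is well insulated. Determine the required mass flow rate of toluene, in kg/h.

ṁ_c = 1860 kg/h

Heat released by hot stream: Q = 988 × 2.30 × (9.11 − -42.9) = 118190 kJ/h
Energy balance on cold side (adiabatic exchanger): Q = ṁ_c·Cp_c·(T_c,out − T_c,in)
ṁ_c = 118190 / [1.71 × (-21.3 − -58.4)] = 1863 kg/h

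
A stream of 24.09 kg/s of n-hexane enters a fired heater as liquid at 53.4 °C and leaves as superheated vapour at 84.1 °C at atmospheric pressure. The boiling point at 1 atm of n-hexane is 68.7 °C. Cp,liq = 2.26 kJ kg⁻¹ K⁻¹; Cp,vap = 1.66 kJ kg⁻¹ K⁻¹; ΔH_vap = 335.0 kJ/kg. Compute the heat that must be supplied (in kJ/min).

liquid 53.4→68.7 °C: 34.578 kJ/kg
vaporisation at 68.7 °C: 335 kJ/kg
vapour 68.7→84.1 °C: 25.564 kJ/kg
Δh = 34.578 + 335 + 25.564 = 395.14 kJ/kg
Q = ṁ·Δh = 24.09 kg/s × 395.14 kJ/kg = 9519 kJ/s
|Q| = 9519 kW = 571140 kJ/min

Q = 571000 kJ/min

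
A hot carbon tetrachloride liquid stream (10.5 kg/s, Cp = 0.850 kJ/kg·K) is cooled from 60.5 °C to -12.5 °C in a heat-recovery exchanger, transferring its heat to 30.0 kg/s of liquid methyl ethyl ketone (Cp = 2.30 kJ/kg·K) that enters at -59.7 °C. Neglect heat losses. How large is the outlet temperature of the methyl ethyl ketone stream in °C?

Heat released by hot stream: Q = 10.5 × 0.850 × (60.5 − -12.5) = 651.52 kJ/s
Energy balance on cold side (adiabatic exchanger): Q = ṁ_c·Cp_c·(T_c,out − T_c,in)
T_c,out = -59.7 + 651.52/(30.0 × 2.30) = -50.258 °C

T_c,out = -50.3 °C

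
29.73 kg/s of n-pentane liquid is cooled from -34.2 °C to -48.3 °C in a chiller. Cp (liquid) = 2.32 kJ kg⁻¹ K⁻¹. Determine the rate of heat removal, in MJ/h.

Q = ṁ·Cp·ΔT = 29.73 × 2.32 × (-48.3 − -34.2) = -972.53 kJ/s
Cooling duty = 3501.1 MJ/h

Q_c = 3500 MJ/h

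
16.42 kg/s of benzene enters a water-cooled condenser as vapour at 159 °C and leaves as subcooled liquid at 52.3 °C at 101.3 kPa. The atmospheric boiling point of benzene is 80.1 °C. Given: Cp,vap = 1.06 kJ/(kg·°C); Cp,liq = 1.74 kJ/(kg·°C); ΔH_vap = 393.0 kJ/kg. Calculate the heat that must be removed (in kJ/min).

vapour 159→80.1 °C: -83.634 kJ/kg
condensation at 80.1 °C: -393 kJ/kg
liquid 80.1→52.3 °C: -48.372 kJ/kg
Δh = -83.634 + -393 + -48.372 = -525.01 kJ/kg
Q = ṁ·Δh = 16.42 kg/s × -525.01 kJ/kg = -8620.6 kJ/s
|Q| = 8620.6 kW = 517240 kJ/min

Q_c = 517000 kJ/min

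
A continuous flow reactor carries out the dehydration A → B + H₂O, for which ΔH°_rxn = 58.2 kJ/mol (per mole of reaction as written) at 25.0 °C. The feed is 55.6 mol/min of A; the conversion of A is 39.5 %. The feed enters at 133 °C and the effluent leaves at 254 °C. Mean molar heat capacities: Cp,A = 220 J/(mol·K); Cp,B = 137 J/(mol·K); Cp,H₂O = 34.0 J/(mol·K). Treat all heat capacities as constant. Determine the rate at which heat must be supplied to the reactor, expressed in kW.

Extent of reaction ξ = 0.395 × 55.6 = 21.962 mol/min
Reaction term: ξ·ΔH°_rxn = 21.962 × 58.2 = 1278.2 kJ/min
Sensible, feed 133→25 °C: -1321.1 kJ/min
Outlet flows (mol/min): A 33.638, B 21.962, H₂O 21.962
Sensible, products 25→254 °C: 2554.7 kJ/min
Q = ΔH = 2511.8 kJ/min = 41.864 kW
Heat supplied = 41.864 kW

Q_in = 41.9 kW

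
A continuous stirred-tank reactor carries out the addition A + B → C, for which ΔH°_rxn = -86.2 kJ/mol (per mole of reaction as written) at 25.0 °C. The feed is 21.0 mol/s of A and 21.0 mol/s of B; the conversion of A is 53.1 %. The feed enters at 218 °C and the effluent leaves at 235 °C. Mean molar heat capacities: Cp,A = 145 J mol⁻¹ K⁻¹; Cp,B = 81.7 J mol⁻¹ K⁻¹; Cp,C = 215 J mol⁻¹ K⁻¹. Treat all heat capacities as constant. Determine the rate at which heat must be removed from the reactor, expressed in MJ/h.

Extent of reaction ξ = 0.531 × 21.0 = 11.151 mol/s
Reaction term: ξ·ΔH°_rxn = 11.151 × -86.2 = -961.22 kJ/s
Sensible, feed 218→25 °C: -918.82 kJ/s
Outlet flows (mol/s): A 9.849, B 9.849, C 11.151
Sensible, products 25→235 °C: 972.35 kJ/s
Q = ΔH = -907.68 kJ/s = -907.68 kW
Heat removed = 3267.7 MJ/h

Q_out = 3270 MJ/h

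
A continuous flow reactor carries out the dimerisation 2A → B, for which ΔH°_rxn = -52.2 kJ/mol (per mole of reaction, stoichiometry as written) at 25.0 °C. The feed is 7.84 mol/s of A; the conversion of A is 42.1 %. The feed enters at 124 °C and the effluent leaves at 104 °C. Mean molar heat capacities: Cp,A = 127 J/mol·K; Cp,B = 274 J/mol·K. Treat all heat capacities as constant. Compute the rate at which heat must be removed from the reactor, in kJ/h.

Extent of reaction ξ = 0.421 × 7.84 / 2 = 1.6503 mol/s
Reaction term: ξ·ΔH°_rxn = 1.6503 × -52.2 = -86.147 kJ/s
Sensible, feed 124→25 °C: -98.572 kJ/s
Outlet flows (mol/s): A 4.5394, B 1.6503
Sensible, products 25→104 °C: 81.266 kJ/s
Q = ΔH = -103.45 kJ/s = -103.45 kW
Heat removed = 372430 kJ/h

Q_out = 372000 kJ/h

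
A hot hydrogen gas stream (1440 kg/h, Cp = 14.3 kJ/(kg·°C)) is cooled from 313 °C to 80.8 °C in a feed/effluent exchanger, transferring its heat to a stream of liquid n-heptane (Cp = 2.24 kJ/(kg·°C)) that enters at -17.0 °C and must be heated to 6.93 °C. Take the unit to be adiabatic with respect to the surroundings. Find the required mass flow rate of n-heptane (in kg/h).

Heat released by hot stream: Q = 1440 × 14.3 × (313 − 80.8) = 4.7815e+06 kJ/h
Energy balance on cold side (adiabatic exchanger): Q = ṁ_c·Cp_c·(T_c,out − T_c,in)
ṁ_c = 4.7815e+06 / [2.24 × (6.93 − -17.0)] = 89201 kg/h

ṁ_c = 89200 kg/h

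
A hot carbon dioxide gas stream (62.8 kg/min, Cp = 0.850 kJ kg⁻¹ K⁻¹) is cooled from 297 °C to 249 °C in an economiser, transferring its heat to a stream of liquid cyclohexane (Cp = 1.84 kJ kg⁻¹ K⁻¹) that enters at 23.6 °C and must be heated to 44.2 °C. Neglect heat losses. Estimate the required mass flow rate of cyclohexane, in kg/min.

ṁ_c = 67.6 kg/min

Heat released by hot stream: Q = 62.8 × 0.850 × (297 − 249) = 2562.2 kJ/min
Energy balance on cold side (adiabatic exchanger): Q = ṁ_c·Cp_c·(T_c,out − T_c,in)
ṁ_c = 2562.2 / [1.84 × (44.2 − 23.6)] = 67.598 kg/min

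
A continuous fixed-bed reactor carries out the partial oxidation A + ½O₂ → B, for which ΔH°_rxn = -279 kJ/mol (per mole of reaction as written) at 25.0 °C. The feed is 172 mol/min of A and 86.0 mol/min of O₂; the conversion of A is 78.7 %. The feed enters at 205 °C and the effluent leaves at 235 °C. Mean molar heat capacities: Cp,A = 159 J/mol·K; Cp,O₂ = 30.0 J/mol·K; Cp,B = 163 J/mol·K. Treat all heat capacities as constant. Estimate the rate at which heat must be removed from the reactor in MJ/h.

Q_out = 2230 MJ/h

Extent of reaction ξ = 0.787 × 172 = 135.36 mol/min
Reaction term: ξ·ΔH°_rxn = 135.36 × -279 = -37767 kJ/min
Sensible, feed 205→25 °C: -5387 kJ/min
Outlet flows (mol/min): A 36.636, O₂ 18.318, B 135.36
Sensible, products 25→235 °C: 5972.2 kJ/min
Q = ΔH = -37181 kJ/min = -619.69 kW
Heat removed = 2230.9 MJ/h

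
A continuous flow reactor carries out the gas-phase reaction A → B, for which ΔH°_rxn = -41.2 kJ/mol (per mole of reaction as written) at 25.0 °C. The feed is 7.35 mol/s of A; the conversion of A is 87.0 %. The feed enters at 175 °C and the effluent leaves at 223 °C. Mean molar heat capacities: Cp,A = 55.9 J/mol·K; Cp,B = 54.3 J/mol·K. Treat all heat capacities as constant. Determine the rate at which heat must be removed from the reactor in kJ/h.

Q_out = 885000 kJ/h

Extent of reaction ξ = 0.870 × 7.35 = 6.3945 mol/s
Reaction term: ξ·ΔH°_rxn = 6.3945 × -41.2 = -263.45 kJ/s
Sensible, feed 175→25 °C: -61.63 kJ/s
Outlet flows (mol/s): A 0.9555, B 6.3945
Sensible, products 25→223 °C: 79.325 kJ/s
Q = ΔH = -245.76 kJ/s = -245.76 kW
Heat removed = 884730 kJ/h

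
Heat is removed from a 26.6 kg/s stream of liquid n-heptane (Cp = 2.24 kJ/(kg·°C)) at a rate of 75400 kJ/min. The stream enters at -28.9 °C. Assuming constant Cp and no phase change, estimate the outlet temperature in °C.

T_out = -50.0 °C

Q = 75400 kJ/min = 1256.7 kJ/s
ΔT = Q/(ṁ·Cp) = 1256.7/(26.6×2.24) = 21.091 K
T_out = -28.9 − 21.091 = -49.991 °C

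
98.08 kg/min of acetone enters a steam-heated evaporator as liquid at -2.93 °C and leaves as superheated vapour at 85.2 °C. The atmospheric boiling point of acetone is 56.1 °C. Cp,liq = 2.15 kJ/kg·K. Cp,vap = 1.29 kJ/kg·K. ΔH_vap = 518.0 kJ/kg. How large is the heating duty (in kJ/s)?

liquid -2.93→56.1 °C: 126.91 kJ/kg
vaporisation at 56.1 °C: 518 kJ/kg
vapour 56.1→85.2 °C: 37.539 kJ/kg
Δh = 126.91 + 518 + 37.539 = 682.45 kJ/kg
Q = ṁ·Δh = 98.08 kg/min × 682.45 kJ/kg = 66935 kJ/min
|Q| = 1115.6 kW

Q = 1120 kJ/s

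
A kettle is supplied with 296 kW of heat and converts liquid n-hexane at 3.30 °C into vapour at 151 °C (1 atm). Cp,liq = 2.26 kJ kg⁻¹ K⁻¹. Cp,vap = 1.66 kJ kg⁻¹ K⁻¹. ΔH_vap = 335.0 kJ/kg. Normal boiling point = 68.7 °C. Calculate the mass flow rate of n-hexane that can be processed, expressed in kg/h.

Δh = 2.26×(68.7−3.30) + 335.0 + 1.66×(151−68.7) = 619.42 kJ/kg
Q = 296 kW = 296 kJ/s = 1.0656e+06 kJ/h
ṁ = Q/Δh = 1.0656e+06 / 619.42 = 1720.3 kg/h

ṁ = 1720 kg/h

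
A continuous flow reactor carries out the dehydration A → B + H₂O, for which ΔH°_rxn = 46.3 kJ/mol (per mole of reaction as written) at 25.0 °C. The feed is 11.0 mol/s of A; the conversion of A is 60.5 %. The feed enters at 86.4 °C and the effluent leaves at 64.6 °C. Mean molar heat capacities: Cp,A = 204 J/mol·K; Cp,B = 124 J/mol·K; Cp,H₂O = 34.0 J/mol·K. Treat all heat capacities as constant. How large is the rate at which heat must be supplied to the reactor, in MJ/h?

Extent of reaction ξ = 0.605 × 11.0 = 6.655 mol/s
Reaction term: ξ·ΔH°_rxn = 6.655 × 46.3 = 308.13 kJ/s
Sensible, feed 86.4→25 °C: -137.78 kJ/s
Outlet flows (mol/s): A 4.345, B 6.655, H₂O 6.655
Sensible, products 25→64.6 °C: 76.74 kJ/s
Q = ΔH = 247.08 kJ/s = 247.08 kW
Heat supplied = 889.5 MJ/h

Q_in = 890 MJ/h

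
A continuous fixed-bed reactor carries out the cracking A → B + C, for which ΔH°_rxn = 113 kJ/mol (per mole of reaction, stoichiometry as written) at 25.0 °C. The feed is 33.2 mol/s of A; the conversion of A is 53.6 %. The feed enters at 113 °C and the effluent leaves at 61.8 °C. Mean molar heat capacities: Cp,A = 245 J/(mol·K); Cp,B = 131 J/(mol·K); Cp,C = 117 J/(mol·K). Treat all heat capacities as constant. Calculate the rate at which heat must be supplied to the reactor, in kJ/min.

Q_in = 95800 kJ/min

Extent of reaction ξ = 0.536 × 33.2 = 17.795 mol/s
Reaction term: ξ·ΔH°_rxn = 17.795 × 113 = 2010.9 kJ/s
Sensible, feed 113→25 °C: -715.79 kJ/s
Outlet flows (mol/s): A 15.405, B 17.795, C 17.795
Sensible, products 25→61.8 °C: 301.3 kJ/s
Q = ΔH = 1596.4 kJ/s = 1596.4 kW
Heat supplied = 95782 kJ/min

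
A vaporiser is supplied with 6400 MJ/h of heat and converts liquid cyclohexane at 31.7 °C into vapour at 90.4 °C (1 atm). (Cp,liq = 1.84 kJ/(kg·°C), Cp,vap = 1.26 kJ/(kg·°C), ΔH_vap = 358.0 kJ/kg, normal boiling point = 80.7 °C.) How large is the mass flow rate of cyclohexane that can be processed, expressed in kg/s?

Δh = 1.84×(80.7−31.7) + 358.0 + 1.26×(90.4−80.7) = 460.38 kJ/kg
Q = 6400 MJ/h = 1777.8 kJ/s = 1777.8 kJ/s
ṁ = Q/Δh = 1777.8 / 460.38 = 3.8615 kg/s

ṁ = 3.86 kg/s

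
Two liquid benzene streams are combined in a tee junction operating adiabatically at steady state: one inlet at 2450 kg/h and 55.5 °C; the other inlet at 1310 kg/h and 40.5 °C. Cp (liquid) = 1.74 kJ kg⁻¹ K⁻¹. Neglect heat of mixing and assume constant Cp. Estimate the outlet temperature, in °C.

T_out = 50.3 °C

No heat crosses the boundary, so H_out = H_in.
T_out = Σ ṁᵢCp,ᵢTᵢ / Σ ṁᵢCp,ᵢ
      = 328910 / 6542.4 = 50.274 °C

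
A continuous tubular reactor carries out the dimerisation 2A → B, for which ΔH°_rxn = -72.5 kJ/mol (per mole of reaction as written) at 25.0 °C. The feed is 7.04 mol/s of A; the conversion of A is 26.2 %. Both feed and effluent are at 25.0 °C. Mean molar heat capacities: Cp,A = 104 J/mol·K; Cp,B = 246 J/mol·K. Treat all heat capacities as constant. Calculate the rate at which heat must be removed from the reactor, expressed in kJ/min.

Extent of reaction ξ = 0.262 × 7.04 / 2 = 0.92224 mol/s
Reaction term: ξ·ΔH°_rxn = 0.92224 × -72.5 = -66.862 kJ/s
Q = ΔH = -66.862 kJ/s = -66.862 kW
Heat removed = 4011.7 kJ/min

Q_out = 4010 kJ/min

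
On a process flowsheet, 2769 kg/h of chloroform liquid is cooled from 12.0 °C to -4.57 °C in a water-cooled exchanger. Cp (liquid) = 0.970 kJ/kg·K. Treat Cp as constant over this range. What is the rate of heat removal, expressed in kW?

Q = ṁ·Cp·ΔT = 2769 × 0.970 × (-4.57 − 12.0) = -44506 kJ/h
Converting: 44506 / 3600 s = 12.363 kW

Q_c = 12.4 kW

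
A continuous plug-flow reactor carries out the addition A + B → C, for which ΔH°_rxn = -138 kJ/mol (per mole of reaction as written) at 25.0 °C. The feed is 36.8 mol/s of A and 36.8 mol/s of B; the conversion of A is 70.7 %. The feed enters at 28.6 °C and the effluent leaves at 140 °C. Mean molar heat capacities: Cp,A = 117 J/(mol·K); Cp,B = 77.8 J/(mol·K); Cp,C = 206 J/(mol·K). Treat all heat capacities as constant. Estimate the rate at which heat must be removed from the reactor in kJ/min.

Q_out = 165000 kJ/min

Extent of reaction ξ = 0.707 × 36.8 = 26.018 mol/s
Reaction term: ξ·ΔH°_rxn = 26.018 × -138 = -3590.4 kJ/s
Sensible, feed 28.6→25 °C: -25.807 kJ/s
Outlet flows (mol/s): A 10.782, B 10.782, C 26.018
Sensible, products 25→140 °C: 857.9 kJ/s
Q = ΔH = -2758.3 kJ/s = -2758.3 kW
Heat removed = 165500 kJ/min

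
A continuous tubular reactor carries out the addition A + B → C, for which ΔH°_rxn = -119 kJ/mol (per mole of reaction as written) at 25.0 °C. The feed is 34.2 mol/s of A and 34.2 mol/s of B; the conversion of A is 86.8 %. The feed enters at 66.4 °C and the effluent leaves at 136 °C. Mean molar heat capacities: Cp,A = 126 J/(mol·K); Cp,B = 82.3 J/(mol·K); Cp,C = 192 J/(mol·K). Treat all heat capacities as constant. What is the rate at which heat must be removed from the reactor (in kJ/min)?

Q_out = 185000 kJ/min

Extent of reaction ξ = 0.868 × 34.2 = 29.686 mol/s
Reaction term: ξ·ΔH°_rxn = 29.686 × -119 = -3532.6 kJ/s
Sensible, feed 66.4→25 °C: -294.93 kJ/s
Outlet flows (mol/s): A 4.5144, B 4.5144, C 29.686
Sensible, products 25→136 °C: 737.04 kJ/s
Q = ΔH = -3090.5 kJ/s = -3090.5 kW
Heat removed = 185430 kJ/min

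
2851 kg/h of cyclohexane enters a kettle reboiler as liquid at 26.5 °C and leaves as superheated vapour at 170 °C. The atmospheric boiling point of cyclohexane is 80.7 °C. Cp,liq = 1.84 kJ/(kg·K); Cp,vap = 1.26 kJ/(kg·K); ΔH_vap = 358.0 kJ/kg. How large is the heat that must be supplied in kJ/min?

liquid 26.5→80.7 °C: 99.728 kJ/kg
vaporisation at 80.7 °C: 358 kJ/kg
vapour 80.7→170 °C: 112.52 kJ/kg
Δh = 99.728 + 358 + 112.52 = 570.25 kJ/kg
Q = ṁ·Δh = 2851 kg/h × 570.25 kJ/kg = 1.6258e+06 kJ/h
|Q| = 451.6 kW = 27096 kJ/min

Q = 27100 kJ/min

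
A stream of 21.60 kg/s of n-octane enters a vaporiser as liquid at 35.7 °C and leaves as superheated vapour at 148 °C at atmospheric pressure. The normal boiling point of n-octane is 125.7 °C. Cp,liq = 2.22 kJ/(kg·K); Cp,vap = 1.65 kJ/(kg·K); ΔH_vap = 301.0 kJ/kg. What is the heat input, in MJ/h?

liquid 35.7→125.7 °C: 199.8 kJ/kg
vaporisation at 125.7 °C: 301 kJ/kg
vapour 125.7→148 °C: 36.795 kJ/kg
Δh = 199.8 + 301 + 36.795 = 537.6 kJ/kg
Q = ṁ·Δh = 21.60 kg/s × 537.6 kJ/kg = 11612 kJ/s
|Q| = 11612 kW = 41803 MJ/h

Q = 41800 MJ/h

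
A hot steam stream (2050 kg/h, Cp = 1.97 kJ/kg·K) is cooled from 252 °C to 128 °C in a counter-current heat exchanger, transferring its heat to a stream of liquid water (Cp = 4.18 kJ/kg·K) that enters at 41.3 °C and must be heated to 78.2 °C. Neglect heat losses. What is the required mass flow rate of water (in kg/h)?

ṁ_c = 3250 kg/h

Heat released by hot stream: Q = 2050 × 1.97 × (252 − 128) = 500770 kJ/h
Energy balance on cold side (adiabatic exchanger): Q = ṁ_c·Cp_c·(T_c,out − T_c,in)
ṁ_c = 500770 / [4.18 × (78.2 − 41.3)] = 3246.7 kg/h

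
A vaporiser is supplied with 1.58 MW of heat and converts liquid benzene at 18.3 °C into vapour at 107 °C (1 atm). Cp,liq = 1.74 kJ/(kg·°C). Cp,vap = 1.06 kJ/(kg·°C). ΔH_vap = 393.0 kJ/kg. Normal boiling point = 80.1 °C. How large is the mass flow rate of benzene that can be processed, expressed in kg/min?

Δh = 1.74×(80.1−18.3) + 393.0 + 1.06×(107−80.1) = 529.05 kJ/kg
Q = 1.58 MW = 1580 kJ/s = 94800 kJ/min
ṁ = Q/Δh = 94800 / 529.05 = 179.19 kg/min

ṁ = 179 kg/min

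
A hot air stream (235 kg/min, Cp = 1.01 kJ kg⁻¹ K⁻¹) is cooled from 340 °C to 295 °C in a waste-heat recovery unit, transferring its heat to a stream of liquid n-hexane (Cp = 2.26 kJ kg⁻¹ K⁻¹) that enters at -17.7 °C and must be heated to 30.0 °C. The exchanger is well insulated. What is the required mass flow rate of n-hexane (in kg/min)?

ṁ_c = 99.1 kg/min

Heat released by hot stream: Q = 235 × 1.01 × (340 − 295) = 10681 kJ/min
Energy balance on cold side (adiabatic exchanger): Q = ṁ_c·Cp_c·(T_c,out − T_c,in)
ṁ_c = 10681 / [2.26 × (30.0 − -17.7)] = 99.077 kg/min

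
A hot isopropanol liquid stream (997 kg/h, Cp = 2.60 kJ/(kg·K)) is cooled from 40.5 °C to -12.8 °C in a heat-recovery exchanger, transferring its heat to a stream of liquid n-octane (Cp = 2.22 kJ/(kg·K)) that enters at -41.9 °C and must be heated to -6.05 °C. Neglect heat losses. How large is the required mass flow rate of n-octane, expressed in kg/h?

Heat released by hot stream: Q = 997 × 2.60 × (40.5 − -12.8) = 138160 kJ/h
Energy balance on cold side (adiabatic exchanger): Q = ṁ_c·Cp_c·(T_c,out − T_c,in)
ṁ_c = 138160 / [2.22 × (-6.05 − -41.9)] = 1736 kg/h

ṁ_c = 1740 kg/h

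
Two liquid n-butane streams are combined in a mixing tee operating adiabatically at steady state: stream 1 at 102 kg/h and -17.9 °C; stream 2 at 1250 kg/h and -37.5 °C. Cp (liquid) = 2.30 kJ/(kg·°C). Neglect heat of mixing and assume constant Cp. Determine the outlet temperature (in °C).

T_out = -36.0 °C

Adiabatic, steady state ⇒ Σ ṁᵢCp,ᵢ(T_out − Tᵢ) = 0
Σ ṁᵢCp,ᵢTᵢ = 102×2.30×-17.9 + 1250×2.30×-37.5 = -112010
Σ ṁᵢCp,ᵢ = 102×2.30 + 1250×2.30 = 3109.6
T_out = -112010 / 3109.6 = -36.021 °C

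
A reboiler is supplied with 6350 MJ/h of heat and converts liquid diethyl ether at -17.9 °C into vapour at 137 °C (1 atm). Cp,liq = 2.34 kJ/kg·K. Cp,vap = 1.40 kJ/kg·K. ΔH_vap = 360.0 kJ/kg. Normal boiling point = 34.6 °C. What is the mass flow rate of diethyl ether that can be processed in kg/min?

Δh = 2.34×(34.6−-17.9) + 360.0 + 1.40×(137−34.6) = 626.21 kJ/kg
Q = 6350 MJ/h = 1763.9 kJ/s = 105830 kJ/min
ṁ = Q/Δh = 105830 / 626.21 = 169.01 kg/min

ṁ = 169 kg/min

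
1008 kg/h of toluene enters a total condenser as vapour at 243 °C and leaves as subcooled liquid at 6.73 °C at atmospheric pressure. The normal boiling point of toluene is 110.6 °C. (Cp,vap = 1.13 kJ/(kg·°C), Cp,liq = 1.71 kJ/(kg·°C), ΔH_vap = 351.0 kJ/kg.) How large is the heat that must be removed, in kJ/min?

vapour 243→110.6 °C: -149.61 kJ/kg
condensation at 110.6 °C: -351 kJ/kg
liquid 110.6→6.73 °C: -177.62 kJ/kg
Δh = -149.61 + -351 + -177.62 = -678.23 kJ/kg
Q = ṁ·Δh = 1008 kg/h × -678.23 kJ/kg = -683660 kJ/h
|Q| = 189.9 kW = 11394 kJ/min

Q_c = 11400 kJ/min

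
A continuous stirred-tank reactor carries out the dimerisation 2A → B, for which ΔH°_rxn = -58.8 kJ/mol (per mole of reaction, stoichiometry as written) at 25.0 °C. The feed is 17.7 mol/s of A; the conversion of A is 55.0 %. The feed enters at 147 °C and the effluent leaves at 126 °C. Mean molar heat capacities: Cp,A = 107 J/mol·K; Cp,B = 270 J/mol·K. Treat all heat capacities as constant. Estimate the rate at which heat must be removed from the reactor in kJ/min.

Extent of reaction ξ = 0.550 × 17.7 / 2 = 4.8675 mol/s
Reaction term: ξ·ΔH°_rxn = 4.8675 × -58.8 = -286.21 kJ/s
Sensible, feed 147→25 °C: -231.06 kJ/s
Outlet flows (mol/s): A 7.965, B 4.8675
Sensible, products 25→126 °C: 218.81 kJ/s
Q = ΔH = -298.45 kJ/s = -298.45 kW
Heat removed = 17907 kJ/min

Q_out = 17900 kJ/min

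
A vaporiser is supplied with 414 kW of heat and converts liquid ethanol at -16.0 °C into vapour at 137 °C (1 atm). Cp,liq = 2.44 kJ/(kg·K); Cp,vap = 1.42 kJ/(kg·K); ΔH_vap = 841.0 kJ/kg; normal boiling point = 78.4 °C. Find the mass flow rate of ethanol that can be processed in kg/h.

Δh = 2.44×(78.4−-16.0) + 841.0 + 1.42×(137−78.4) = 1154.5 kJ/kg
Q = 414 kW = 414 kJ/s = 1.4904e+06 kJ/h
ṁ = Q/Δh = 1.4904e+06 / 1154.5 = 1290.9 kg/h

ṁ = 1290 kg/h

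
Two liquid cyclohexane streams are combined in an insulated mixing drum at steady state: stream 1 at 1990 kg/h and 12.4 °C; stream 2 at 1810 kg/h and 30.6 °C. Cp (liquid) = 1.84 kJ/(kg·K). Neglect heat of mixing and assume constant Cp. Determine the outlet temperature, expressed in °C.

No heat crosses the boundary, so H_out = H_in.
Σ ṁᵢCp,ᵢTᵢ = 1990×1.84×12.4 + 1810×1.84×30.6 = 147310
Σ ṁᵢCp,ᵢ = 1990×1.84 + 1810×1.84 = 6992
T_out = 147310 / 6992 = 21.069 °C

T_out = 21.1 °C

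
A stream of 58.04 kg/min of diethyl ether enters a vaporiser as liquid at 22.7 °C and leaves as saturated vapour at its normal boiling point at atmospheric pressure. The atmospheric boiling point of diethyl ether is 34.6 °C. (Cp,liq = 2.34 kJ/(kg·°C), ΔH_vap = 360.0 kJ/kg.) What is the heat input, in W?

liquid 22.7→34.6 °C: 27.846 kJ/kg
vaporisation at 34.6 °C: 360 kJ/kg
Δh = 27.846 + 360 = 387.85 kJ/kg
Q = ṁ·Δh = 58.04 kg/min × 387.85 kJ/kg = 22511 kJ/min
|Q| = 375.18 kW = 375180 W

Q = 375000 W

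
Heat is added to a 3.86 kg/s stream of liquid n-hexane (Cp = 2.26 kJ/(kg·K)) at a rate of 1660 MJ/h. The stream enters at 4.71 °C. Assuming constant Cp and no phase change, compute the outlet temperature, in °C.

T_out = 57.6 °C

Q = 1660 MJ/h = 461.11 kJ/s
ΔT = Q/(ṁ·Cp) = 461.11/(3.86×2.26) = 52.858 K
T_out = 4.71 + 52.858 = 57.568 °C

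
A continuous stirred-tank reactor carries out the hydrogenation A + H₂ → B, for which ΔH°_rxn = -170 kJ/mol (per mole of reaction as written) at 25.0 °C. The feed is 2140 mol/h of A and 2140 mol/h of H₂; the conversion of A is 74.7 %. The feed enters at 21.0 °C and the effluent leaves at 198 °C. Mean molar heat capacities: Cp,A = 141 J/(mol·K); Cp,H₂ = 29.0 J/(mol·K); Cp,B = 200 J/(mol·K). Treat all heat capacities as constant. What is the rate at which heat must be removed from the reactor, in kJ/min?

Q_out = 3320 kJ/min

Extent of reaction ξ = 0.747 × 2140 = 1598.6 mol/h
Reaction term: ξ·ΔH°_rxn = 1598.6 × -170 = -271760 kJ/h
Sensible, feed 21.0→25 °C: 1455.2 kJ/h
Outlet flows (mol/h): A 541.42, H₂ 541.42, B 1598.6
Sensible, products 25→198 °C: 71234 kJ/h
Q = ΔH = -199070 kJ/h = -55.297 kW
Heat removed = 3317.8 kJ/min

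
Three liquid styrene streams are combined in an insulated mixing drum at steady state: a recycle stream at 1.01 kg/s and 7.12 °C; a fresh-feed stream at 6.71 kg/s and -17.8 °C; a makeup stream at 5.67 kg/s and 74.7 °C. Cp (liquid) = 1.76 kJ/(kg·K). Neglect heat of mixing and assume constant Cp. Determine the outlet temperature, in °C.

Energy balance with Q = 0: Σ ṁᵢCp,ᵢ(T_out − Tᵢ) = 0
Σ ṁᵢCp,ᵢTᵢ = 1.01×1.76×7.12 + 6.71×1.76×-17.8 + 5.67×1.76×74.7 = 547.89
Σ ṁᵢCp,ᵢ = 1.01×1.76 + 6.71×1.76 + 5.67×1.76 = 23.566
T_out = 547.89 / 23.566 = 23.249 °C

T_out = 23.2 °C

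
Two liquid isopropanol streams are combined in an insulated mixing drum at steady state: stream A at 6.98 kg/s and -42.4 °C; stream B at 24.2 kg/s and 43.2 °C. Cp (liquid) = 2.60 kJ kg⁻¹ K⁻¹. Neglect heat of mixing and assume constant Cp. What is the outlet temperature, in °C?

T_out = 24.0 °C

Adiabatic, steady state ⇒ Σ ṁᵢCp,ᵢ(T_out − Tᵢ) = 0
T_out = Σ ṁᵢCp,ᵢTᵢ / Σ ṁᵢCp,ᵢ
      = 1948.7 / 81.068 = 24.037 °C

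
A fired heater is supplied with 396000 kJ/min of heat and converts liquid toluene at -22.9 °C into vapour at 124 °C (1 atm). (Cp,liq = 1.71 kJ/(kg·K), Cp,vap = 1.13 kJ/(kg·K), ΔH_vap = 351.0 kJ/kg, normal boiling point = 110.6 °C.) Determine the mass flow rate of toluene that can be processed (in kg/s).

Δh = 1.71×(110.6−-22.9) + 351.0 + 1.13×(124−110.6) = 594.43 kJ/kg
Q = 396000 kJ/min = 6600 kJ/s = 6600 kJ/s
ṁ = Q/Δh = 6600 / 594.43 = 11.103 kg/s

ṁ = 11.1 kg/s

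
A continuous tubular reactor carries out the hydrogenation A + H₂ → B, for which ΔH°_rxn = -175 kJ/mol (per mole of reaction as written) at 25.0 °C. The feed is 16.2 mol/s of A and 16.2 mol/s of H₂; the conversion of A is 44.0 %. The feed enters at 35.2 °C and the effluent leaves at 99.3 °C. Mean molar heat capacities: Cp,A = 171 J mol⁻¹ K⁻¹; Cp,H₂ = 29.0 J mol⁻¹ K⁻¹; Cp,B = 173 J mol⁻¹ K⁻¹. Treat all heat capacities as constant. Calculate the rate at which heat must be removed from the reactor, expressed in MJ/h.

Q_out = 3790 MJ/h

Extent of reaction ξ = 0.440 × 16.2 = 7.128 mol/s
Reaction term: ξ·ΔH°_rxn = 7.128 × -175 = -1247.4 kJ/s
Sensible, feed 35.2→25 °C: -33.048 kJ/s
Outlet flows (mol/s): A 9.072, H₂ 9.072, B 7.128
Sensible, products 25→99.3 °C: 226.43 kJ/s
Q = ΔH = -1054 kJ/s = -1054 kW
Heat removed = 3794.5 MJ/h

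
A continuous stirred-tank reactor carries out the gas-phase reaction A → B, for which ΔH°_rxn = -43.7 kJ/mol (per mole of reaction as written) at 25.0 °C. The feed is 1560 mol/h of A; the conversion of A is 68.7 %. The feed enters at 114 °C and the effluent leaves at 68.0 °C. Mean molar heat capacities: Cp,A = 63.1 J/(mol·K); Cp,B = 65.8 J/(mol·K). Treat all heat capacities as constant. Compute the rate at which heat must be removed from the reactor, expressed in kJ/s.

Extent of reaction ξ = 0.687 × 1560 = 1071.7 mol/h
Reaction term: ξ·ΔH°_rxn = 1071.7 × -43.7 = -46834 kJ/h
Sensible, feed 114→25 °C: -8760.8 kJ/h
Outlet flows (mol/h): A 488.28, B 1071.7
Sensible, products 25→68.0 °C: 4357.2 kJ/h
Q = ΔH = -51238 kJ/h = -14.233 kW
Heat removed = 14.233 kJ/s

Q_out = 14.2 kJ/s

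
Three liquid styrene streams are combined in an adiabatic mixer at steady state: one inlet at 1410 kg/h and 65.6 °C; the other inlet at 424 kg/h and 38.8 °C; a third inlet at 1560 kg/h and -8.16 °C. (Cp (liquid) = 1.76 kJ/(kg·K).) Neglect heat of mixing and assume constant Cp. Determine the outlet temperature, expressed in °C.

Energy balance with Q = 0: Σ ṁᵢCp,ᵢ(T_out − Tᵢ) = 0
T_out = Σ ṁᵢCp,ᵢTᵢ / Σ ṁᵢCp,ᵢ
      = 169340 / 5973.4 = 28.349 °C

T_out = 28.3 °C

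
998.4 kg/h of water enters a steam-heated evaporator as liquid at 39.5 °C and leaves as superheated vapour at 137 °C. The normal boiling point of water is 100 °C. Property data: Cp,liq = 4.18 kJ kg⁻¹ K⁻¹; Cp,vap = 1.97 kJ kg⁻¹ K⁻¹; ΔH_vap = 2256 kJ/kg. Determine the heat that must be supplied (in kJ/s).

liquid 39.5→100 °C: 252.89 kJ/kg
vaporisation at 100 °C: 2256 kJ/kg
vapour 100→137 °C: 72.89 kJ/kg
Δh = 252.89 + 2256 + 72.89 = 2581.8 kJ/kg
Q = ṁ·Δh = 998.4 kg/h × 2581.8 kJ/kg = 2.5776e+06 kJ/h
|Q| = 716.01 kW

Q = 716 kJ/s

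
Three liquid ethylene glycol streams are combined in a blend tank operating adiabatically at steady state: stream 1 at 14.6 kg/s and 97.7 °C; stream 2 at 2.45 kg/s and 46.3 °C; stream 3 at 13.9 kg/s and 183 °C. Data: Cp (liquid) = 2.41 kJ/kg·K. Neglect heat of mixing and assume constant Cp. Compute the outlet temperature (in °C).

No heat crosses the boundary, so H_out = H_in.
T_out = Σ ṁᵢCp,ᵢTᵢ / Σ ṁᵢCp,ᵢ
      = 9841.4 / 74.59 = 131.94 °C

T_out = 132 °C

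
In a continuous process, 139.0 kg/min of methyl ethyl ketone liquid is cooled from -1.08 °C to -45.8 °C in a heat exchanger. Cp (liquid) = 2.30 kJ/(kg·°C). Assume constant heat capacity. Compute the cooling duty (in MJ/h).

Q = ṁ·Cp·ΔT = 139.0 × 2.30 × (-45.8 − -1.08) = -14297 kJ/min
Converting: 14297 / 60 s = 238.28 kW
Cooling duty = 857.82 MJ/h

Q_c = 858 MJ/h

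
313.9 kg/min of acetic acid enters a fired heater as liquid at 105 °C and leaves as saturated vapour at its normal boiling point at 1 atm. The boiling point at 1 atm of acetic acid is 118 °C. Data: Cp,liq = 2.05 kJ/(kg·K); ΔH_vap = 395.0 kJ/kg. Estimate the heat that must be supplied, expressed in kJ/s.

Q = 2210 kJ/s

liquid 105→118 °C: 26.65 kJ/kg
vaporisation at 118 °C: 395 kJ/kg
Δh = 26.65 + 395 = 421.65 kJ/kg
Q = ṁ·Δh = 313.9 kg/min × 421.65 kJ/kg = 132360 kJ/min
|Q| = 2205.9 kW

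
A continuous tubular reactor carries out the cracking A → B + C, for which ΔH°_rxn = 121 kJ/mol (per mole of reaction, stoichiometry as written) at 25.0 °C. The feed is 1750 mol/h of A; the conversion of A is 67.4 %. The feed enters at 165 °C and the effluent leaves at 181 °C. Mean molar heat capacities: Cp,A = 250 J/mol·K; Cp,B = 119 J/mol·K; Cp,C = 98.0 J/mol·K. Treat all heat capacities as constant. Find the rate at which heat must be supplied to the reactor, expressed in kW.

Extent of reaction ξ = 0.674 × 1750 = 1179.5 mol/h
Reaction term: ξ·ΔH°_rxn = 1179.5 × 121 = 142720 kJ/h
Sensible, feed 165→25 °C: -61250 kJ/h
Outlet flows (mol/h): A 570.5, B 1179.5, C 1179.5
Sensible, products 25→181 °C: 62178 kJ/h
Q = ΔH = 143650 kJ/h = 39.902 kW
Heat supplied = 39.902 kW

Q_in = 39.9 kW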